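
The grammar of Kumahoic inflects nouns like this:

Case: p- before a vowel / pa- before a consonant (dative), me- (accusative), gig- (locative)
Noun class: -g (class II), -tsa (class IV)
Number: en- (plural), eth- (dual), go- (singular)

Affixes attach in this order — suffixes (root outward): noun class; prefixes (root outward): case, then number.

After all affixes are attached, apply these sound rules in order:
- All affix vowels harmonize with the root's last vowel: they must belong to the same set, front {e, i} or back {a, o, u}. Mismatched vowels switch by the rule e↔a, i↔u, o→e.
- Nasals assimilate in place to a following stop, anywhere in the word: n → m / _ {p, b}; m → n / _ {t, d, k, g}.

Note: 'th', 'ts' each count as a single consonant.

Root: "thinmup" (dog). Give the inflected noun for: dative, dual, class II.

Attach noun class class II -g → thinmupg.
Attach case dative pa- (before consonant 'th') → pathinmupg.
Attach number dual eth- → ethpathinmupg.
Apply vowel harmony: ethpathinmupg → athpathinmupg.
Nasal assimilation: no change.

athpathinmupg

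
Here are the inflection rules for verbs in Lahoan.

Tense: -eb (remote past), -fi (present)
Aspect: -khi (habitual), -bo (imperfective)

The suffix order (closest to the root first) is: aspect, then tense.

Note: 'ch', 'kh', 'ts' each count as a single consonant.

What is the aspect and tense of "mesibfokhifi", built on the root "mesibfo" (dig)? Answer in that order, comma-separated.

habitual, present

Segment: mesibfo-khi-fi.
aspect: -khi → habitual.
tense: -fi → present.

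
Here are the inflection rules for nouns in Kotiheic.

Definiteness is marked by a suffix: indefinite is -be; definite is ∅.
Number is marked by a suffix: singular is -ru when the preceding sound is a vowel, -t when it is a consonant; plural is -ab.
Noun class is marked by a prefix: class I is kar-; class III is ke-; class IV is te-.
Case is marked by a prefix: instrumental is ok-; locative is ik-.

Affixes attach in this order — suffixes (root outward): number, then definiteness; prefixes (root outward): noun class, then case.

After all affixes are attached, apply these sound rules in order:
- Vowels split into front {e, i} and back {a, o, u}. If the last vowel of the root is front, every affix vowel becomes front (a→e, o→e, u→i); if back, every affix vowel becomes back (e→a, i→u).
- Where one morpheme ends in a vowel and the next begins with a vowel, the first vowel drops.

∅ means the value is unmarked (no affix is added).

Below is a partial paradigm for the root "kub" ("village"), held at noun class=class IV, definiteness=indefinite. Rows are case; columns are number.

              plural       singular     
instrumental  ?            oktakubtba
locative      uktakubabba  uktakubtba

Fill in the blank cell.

Attach noun class class IV te- → tekub.
Attach number plural -ab → tekubab.
Attach case instrumental ok- → oktekubab.
Attach definiteness indefinite -be → oktekubabbe.
Apply vowel harmony: oktekubabbe → oktakubabba.
Vowel deletion: no change.

oktakubabba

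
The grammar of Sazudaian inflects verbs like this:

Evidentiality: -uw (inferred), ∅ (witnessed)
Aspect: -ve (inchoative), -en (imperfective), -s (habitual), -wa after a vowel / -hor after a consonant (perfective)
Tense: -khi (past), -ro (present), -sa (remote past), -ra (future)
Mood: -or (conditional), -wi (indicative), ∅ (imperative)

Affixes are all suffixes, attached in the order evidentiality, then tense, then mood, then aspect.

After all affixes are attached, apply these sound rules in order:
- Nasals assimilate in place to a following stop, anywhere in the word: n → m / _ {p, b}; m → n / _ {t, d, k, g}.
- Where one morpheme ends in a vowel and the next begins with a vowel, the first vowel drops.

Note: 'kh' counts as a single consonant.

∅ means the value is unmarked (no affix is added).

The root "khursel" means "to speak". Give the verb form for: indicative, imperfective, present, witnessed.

evidentiality = witnessed: zero marking, form stays khursel.
Attach tense present -ro → khurselro.
Attach mood indicative -wi → khurselrowi.
Attach aspect imperfective -en → khurselrowien.
Nasal assimilation: no change.
Apply vowel deletion: khurselrowien → khurselrowen.

khurselrowen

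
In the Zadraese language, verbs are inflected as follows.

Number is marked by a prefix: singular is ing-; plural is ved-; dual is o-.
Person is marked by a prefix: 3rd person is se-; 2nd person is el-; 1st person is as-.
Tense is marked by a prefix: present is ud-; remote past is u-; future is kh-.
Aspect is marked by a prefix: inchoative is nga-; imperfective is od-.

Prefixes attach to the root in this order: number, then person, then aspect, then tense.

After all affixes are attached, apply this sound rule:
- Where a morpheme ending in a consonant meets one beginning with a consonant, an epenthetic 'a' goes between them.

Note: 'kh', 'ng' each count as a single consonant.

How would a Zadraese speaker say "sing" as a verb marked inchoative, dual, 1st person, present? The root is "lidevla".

udangaasolidevla

Attach number dual o- → olidevla.
Attach person 1st person as- → asolidevla.
Attach aspect inchoative nga- → ngaasolidevla.
Attach tense present ud- → udngaasolidevla.
Apply epenthesis: udngaasolidevla → udangaasolidevla.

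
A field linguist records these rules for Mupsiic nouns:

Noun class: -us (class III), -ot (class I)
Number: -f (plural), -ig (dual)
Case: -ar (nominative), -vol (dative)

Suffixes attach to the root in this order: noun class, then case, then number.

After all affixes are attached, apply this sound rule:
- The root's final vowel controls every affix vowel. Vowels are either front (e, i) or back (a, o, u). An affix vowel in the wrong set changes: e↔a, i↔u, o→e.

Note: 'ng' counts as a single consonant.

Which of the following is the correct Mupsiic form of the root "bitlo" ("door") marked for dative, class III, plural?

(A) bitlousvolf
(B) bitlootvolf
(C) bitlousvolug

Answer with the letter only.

A

Attach noun class class III -us → bitlous.
Attach case dative -vol → bitlousvol.
Attach number plural -f → bitlousvolf.
Vowel harmony: no change.
So the correct form is bitlousvolf, option (A).
(C) bitlousvolug is wrong: it uses dual instead of plural for number.
(B) bitlootvolf is wrong: it uses class I instead of class III for noun class.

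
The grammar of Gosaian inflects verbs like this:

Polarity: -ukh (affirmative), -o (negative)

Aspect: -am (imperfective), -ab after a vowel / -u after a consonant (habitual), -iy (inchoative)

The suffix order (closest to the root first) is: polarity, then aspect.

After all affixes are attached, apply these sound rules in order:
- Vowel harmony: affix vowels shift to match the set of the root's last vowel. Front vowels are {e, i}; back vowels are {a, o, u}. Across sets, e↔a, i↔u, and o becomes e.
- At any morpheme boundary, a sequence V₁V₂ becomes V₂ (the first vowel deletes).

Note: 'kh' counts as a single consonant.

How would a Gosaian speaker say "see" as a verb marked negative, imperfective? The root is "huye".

huyem

Attach polarity negative -o → huyeo.
Attach aspect imperfective -am → huyeoam.
Apply vowel harmony: huyeoam → huyeeem.
Apply vowel deletion: huyeeem → huyem.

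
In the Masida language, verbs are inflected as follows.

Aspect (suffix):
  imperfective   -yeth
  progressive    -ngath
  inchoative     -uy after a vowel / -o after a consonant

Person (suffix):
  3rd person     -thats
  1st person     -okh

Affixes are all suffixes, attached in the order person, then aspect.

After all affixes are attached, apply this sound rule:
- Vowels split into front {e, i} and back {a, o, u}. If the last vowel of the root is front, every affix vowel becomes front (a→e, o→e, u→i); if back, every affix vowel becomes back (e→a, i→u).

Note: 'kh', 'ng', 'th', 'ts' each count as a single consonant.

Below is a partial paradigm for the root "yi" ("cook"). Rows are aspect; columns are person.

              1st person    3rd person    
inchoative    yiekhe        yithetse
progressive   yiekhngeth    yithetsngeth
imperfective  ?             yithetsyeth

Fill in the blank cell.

Attach person 1st person -okh → yiokh.
Attach aspect imperfective -yeth → yiokhyeth.
Apply vowel harmony: yiokhyeth → yiekhyeth.

yiekhyeth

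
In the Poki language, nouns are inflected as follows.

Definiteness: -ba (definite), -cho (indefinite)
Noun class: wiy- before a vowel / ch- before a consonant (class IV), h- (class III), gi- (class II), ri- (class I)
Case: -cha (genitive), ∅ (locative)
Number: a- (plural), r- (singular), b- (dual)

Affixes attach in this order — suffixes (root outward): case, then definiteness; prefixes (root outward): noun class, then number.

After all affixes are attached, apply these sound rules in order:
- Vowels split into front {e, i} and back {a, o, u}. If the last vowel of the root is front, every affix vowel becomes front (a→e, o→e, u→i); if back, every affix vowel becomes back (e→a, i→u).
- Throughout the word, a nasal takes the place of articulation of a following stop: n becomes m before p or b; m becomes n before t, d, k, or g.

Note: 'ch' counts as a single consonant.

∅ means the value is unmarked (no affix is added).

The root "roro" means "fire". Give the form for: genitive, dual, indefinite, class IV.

bchrorochacho

Attach noun class class IV ch- (before consonant 'r') → chroro.
Attach number dual b- → bchroro.
Attach case genitive -cha → bchrorocha.
Attach definiteness indefinite -cho → bchrorochacho.
Vowel harmony: no change.
Nasal assimilation: no change.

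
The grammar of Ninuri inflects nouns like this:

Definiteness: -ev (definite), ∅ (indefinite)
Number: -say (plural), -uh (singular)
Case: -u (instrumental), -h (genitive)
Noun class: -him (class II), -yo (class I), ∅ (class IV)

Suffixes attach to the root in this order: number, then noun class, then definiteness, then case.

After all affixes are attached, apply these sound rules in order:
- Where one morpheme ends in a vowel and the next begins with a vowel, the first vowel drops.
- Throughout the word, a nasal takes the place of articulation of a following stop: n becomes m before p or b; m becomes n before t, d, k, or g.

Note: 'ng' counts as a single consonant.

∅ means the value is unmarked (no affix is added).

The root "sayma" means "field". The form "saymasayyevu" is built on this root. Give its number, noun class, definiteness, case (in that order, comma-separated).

plural, class I, definite, instrumental

Segment: sayma-say-yo-ev-u.
number: -say → plural.
noun class: -yo → class I.
definiteness: -ev → definite.
case: -u → instrumental.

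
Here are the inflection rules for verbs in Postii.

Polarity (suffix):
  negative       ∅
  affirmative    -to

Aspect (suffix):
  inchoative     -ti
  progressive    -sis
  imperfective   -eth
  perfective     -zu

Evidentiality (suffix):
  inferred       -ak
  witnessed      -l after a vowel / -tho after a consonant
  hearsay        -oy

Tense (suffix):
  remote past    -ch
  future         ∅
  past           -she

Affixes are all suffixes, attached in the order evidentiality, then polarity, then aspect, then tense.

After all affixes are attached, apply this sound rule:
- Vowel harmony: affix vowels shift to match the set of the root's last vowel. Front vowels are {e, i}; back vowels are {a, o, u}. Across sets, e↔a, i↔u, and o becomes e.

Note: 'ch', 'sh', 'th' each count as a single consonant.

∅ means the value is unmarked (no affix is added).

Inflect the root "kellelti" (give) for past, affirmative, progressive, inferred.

Attach evidentiality inferred -ak → kelleltiak.
Attach polarity affirmative -to → kelleltiakto.
Attach aspect progressive -sis → kelleltiaktosis.
Attach tense past -she → kelleltiaktosisshe.
Apply vowel harmony: kelleltiaktosisshe → kelleltiektesisshe.

kelleltiektesisshe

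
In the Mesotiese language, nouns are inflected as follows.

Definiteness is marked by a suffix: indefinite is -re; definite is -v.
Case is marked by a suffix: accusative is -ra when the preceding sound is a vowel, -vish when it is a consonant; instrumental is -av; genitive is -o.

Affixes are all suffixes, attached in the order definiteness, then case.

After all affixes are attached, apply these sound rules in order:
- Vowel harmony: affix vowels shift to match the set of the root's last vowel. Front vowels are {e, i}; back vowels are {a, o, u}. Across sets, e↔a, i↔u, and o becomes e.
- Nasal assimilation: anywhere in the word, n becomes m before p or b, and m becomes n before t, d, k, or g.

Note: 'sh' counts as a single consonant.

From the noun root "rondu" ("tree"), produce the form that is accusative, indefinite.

Attach definiteness indefinite -re → rondure.
Attach case accusative -ra (after vowel 'e') → rondurera.
Apply vowel harmony: rondurera → rondurara.
Nasal assimilation: no change.

rondurara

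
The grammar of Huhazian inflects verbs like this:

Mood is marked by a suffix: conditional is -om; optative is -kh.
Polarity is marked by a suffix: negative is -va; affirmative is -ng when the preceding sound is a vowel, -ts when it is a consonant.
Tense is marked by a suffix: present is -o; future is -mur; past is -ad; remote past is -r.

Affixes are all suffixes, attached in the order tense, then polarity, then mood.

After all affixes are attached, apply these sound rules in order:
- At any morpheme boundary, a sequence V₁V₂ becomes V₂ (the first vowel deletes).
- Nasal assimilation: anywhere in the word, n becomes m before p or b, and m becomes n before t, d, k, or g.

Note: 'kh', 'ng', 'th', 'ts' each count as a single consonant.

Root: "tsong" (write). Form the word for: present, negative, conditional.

Attach tense present -o → tsongo.
Attach polarity negative -va → tsongova.
Attach mood conditional -om → tsongovaom.
Apply vowel deletion: tsongovaom → tsongovom.
Nasal assimilation: no change.

tsongovom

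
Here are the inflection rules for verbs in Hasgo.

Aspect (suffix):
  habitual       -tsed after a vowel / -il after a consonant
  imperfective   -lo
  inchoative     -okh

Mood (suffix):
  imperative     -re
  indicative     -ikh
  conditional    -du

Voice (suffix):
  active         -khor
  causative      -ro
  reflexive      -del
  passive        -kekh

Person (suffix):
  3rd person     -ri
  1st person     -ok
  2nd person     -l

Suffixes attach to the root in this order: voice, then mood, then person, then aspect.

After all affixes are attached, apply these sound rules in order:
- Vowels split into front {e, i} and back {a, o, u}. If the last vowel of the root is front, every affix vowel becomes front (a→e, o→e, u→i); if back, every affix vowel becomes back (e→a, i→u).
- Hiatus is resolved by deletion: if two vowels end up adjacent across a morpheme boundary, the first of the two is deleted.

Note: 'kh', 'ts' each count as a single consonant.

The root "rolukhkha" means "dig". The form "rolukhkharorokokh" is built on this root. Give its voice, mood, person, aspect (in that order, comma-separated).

causative, imperative, 1st person, inchoative

Segment: rolukhkha-ro-re-ok-okh.
voice: -ro → causative.
mood: -re → imperative.
person: -ok → 1st person.
aspect: -okh → inchoative.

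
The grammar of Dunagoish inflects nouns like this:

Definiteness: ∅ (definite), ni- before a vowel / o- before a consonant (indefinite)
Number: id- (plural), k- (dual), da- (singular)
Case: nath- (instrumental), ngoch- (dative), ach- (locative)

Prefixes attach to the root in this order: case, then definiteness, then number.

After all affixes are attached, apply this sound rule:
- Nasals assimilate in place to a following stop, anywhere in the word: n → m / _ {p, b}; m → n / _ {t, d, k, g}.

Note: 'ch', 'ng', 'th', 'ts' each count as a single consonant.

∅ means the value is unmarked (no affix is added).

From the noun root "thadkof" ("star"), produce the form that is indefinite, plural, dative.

idongochthadkof

Attach case dative ngoch- → ngochthadkof.
Attach definiteness indefinite o- (before consonant 'ng') → ongochthadkof.
Attach number plural id- → idongochthadkof.
Nasal assimilation: no change.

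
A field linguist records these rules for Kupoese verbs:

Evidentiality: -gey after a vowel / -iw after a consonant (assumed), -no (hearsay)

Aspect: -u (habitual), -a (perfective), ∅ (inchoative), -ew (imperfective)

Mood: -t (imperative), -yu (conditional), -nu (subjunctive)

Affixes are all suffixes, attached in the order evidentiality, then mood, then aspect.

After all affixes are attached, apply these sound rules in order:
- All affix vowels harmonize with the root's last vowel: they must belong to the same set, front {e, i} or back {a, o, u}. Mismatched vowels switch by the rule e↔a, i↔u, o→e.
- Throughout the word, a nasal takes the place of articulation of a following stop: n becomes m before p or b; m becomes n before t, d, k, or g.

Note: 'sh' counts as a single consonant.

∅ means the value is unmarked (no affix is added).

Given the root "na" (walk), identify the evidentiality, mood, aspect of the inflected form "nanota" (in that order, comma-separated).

Segment: na-no-t-a.
evidentiality: -no → hearsay.
mood: -t → imperative.
aspect: -a → perfective.

hearsay, imperative, perfective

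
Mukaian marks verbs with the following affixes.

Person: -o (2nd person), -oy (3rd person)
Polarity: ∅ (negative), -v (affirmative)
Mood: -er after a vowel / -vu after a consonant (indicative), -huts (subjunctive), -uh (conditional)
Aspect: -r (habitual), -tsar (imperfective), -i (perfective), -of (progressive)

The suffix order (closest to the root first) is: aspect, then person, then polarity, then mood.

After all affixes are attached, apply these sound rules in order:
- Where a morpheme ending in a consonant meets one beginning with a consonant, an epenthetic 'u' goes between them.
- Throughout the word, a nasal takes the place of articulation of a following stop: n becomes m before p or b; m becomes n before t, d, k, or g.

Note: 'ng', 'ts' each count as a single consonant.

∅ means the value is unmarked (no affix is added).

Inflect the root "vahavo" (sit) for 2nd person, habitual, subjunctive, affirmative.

Attach aspect habitual -r → vahavor.
Attach person 2nd person -o → vahavoro.
Attach polarity affirmative -v → vahavorov.
Attach mood subjunctive -huts → vahavorovhuts.
Apply epenthesis: vahavorovhuts → vahavorovuhuts.
Nasal assimilation: no change.

vahavorovuhuts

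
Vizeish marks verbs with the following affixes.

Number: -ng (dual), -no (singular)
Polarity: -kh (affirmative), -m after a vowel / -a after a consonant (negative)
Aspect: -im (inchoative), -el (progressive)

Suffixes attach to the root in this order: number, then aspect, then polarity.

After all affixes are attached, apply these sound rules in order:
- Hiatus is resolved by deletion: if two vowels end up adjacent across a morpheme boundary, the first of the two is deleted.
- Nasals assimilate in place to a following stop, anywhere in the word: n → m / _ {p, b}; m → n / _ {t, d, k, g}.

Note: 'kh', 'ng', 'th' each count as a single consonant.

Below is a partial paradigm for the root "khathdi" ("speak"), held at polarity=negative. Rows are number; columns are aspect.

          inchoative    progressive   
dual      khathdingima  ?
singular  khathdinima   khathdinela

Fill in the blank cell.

Attach number dual -ng → khathding.
Attach aspect progressive -el → khathdingel.
Attach polarity negative -a (after consonant 'l') → khathdingela.
Vowel deletion: no change.
Nasal assimilation: no change.

khathdingela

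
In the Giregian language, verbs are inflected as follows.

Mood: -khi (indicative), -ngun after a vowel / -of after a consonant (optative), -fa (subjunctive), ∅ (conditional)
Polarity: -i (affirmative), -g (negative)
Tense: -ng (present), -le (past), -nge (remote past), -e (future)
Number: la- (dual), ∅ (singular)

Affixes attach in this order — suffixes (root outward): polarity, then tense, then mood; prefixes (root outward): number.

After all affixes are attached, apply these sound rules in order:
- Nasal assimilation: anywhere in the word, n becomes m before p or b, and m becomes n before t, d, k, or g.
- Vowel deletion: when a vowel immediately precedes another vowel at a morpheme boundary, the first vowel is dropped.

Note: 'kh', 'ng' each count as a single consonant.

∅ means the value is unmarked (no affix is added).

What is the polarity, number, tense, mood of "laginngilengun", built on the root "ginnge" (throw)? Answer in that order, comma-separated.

Segment: la-ginnge-i-le-ngun.
polarity: -i → affirmative.
number: la- → dual.
tense: -le → past.
mood: -ngun/of → optative.

affirmative, dual, past, optative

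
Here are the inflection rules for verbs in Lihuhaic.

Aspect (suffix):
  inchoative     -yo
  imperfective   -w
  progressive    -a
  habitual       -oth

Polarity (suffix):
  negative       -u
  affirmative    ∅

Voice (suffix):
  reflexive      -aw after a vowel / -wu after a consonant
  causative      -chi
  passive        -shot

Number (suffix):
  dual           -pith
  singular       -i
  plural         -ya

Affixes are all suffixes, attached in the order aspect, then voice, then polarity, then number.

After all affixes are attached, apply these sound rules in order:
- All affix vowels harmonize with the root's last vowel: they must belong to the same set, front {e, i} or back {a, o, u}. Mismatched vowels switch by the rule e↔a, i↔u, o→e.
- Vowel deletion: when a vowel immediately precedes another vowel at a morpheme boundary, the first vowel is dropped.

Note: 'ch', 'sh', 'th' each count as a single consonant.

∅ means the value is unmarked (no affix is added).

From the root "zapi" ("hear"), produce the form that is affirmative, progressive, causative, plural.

zapechiye

Attach aspect progressive -a → zapia.
Attach voice causative -chi → zapiachi.
polarity = affirmative: zero marking, form stays zapiachi.
Attach number plural -ya → zapiachiya.
Apply vowel harmony: zapiachiya → zapiechiye.
Apply vowel deletion: zapiechiye → zapechiye.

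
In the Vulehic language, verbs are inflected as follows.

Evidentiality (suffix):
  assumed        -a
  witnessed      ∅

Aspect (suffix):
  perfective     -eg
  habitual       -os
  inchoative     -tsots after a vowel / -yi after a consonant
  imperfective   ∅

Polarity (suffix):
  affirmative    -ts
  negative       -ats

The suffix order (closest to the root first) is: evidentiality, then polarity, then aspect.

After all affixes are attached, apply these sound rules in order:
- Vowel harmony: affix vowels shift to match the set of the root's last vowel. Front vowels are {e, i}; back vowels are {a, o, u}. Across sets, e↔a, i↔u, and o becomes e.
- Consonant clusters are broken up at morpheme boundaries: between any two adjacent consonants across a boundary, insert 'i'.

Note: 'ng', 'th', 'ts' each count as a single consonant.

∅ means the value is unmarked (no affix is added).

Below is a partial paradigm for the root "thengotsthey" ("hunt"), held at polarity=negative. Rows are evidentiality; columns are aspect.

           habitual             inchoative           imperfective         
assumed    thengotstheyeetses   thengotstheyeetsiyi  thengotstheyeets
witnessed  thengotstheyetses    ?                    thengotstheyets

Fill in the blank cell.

evidentiality = witnessed: zero marking, form stays thengotsthey.
Attach polarity negative -ats → thengotstheyats.
Attach aspect inchoative -yi (after consonant 'ts') → thengotstheyatsyi.
Apply vowel harmony: thengotstheyatsyi → thengotstheyetsyi.
Apply epenthesis: thengotstheyetsyi → thengotstheyetsiyi.

thengotstheyetsiyi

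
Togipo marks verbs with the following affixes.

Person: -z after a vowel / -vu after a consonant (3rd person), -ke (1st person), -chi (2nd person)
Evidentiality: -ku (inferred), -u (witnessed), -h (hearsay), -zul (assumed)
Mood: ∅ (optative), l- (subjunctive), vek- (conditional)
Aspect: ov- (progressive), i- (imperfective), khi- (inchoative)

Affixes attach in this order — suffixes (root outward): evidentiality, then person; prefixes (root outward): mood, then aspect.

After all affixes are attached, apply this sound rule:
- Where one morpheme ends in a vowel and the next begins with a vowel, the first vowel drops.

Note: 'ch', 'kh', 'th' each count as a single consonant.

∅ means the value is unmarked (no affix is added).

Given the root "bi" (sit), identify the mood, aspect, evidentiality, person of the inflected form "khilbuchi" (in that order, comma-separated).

subjunctive, inchoative, witnessed, 2nd person

Segment: khi-l-bi-u-chi.
mood: l- → subjunctive.
aspect: khi- → inchoative.
evidentiality: -u → witnessed.
person: -chi → 2nd person.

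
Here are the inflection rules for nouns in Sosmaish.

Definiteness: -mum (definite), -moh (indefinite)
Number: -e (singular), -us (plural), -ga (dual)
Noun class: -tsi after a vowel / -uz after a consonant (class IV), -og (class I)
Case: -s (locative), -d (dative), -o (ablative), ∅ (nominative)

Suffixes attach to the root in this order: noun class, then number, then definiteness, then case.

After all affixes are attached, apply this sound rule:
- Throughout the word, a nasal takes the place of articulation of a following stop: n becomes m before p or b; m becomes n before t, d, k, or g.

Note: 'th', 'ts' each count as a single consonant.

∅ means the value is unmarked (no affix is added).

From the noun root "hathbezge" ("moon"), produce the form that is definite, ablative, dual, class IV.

hathbezgetsigamumo

Attach noun class class IV -tsi (after vowel 'e') → hathbezgetsi.
Attach number dual -ga → hathbezgetsiga.
Attach definiteness definite -mum → hathbezgetsigamum.
Attach case ablative -o → hathbezgetsigamumo.
Nasal assimilation: no change.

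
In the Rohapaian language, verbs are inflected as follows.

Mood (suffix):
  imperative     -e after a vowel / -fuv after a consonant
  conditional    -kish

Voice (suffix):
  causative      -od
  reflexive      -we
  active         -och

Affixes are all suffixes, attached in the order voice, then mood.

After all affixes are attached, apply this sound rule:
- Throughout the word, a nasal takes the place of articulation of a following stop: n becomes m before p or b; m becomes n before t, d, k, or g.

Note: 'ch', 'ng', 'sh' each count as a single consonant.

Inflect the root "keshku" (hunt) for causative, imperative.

keshkuodfuv

Attach voice causative -od → keshkuod.
Attach mood imperative -fuv (after consonant 'd') → keshkuodfuv.
Nasal assimilation: no change.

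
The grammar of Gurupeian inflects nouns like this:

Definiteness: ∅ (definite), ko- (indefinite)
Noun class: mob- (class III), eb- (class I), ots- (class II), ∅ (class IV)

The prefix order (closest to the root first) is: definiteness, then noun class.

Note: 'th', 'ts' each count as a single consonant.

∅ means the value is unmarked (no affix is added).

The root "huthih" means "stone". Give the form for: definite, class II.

definiteness = definite: zero marking, form stays huthih.
Attach noun class class II ots- → otshuthih.

otshuthih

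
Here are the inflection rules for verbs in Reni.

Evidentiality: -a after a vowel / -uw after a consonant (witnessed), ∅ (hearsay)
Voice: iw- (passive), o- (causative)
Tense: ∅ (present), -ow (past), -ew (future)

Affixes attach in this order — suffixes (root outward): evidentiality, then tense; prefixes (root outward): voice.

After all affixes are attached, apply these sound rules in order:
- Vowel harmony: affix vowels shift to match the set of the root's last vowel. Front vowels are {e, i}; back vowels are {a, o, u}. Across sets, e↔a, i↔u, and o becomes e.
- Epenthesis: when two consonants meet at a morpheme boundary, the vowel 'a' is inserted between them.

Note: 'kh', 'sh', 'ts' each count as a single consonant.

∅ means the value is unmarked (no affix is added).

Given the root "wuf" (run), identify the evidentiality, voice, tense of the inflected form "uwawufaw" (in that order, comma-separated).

Segment: iw-wuf-ew.
evidentiality: ∅ → hearsay.
voice: iw- → passive.
tense: -ew → future.

hearsay, passive, future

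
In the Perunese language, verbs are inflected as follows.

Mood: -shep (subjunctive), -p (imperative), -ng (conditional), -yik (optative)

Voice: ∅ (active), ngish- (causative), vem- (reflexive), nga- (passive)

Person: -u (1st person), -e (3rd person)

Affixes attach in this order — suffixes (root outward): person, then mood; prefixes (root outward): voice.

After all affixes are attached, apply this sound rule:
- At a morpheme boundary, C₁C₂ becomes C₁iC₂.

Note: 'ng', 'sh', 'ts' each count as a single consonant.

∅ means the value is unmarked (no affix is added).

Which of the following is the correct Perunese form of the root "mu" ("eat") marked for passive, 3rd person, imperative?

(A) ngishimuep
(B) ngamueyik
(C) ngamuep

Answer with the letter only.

Attach person 3rd person -e → mue.
Attach voice passive nga- → ngamue.
Attach mood imperative -p → ngamuep.
Epenthesis: no change.
So the correct form is ngamuep, option (C).
(A) ngishimuep is wrong: it uses causative instead of passive for voice.
(B) ngamueyik is wrong: it uses optative instead of imperative for mood.

C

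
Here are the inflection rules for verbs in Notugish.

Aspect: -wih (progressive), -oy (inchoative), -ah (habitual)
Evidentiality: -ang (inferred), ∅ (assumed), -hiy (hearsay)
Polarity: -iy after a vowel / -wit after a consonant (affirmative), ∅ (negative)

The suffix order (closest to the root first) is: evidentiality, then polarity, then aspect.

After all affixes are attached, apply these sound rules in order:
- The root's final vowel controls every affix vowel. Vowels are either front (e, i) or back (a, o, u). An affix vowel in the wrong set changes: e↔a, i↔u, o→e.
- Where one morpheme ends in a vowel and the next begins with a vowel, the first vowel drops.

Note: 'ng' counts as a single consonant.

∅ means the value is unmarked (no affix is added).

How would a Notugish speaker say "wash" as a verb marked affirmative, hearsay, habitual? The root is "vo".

vohuywutah

Attach evidentiality hearsay -hiy → vohiy.
Attach polarity affirmative -wit (after consonant 'y') → vohiywit.
Attach aspect habitual -ah → vohiywitah.
Apply vowel harmony: vohiywitah → vohuywutah.
Vowel deletion: no change.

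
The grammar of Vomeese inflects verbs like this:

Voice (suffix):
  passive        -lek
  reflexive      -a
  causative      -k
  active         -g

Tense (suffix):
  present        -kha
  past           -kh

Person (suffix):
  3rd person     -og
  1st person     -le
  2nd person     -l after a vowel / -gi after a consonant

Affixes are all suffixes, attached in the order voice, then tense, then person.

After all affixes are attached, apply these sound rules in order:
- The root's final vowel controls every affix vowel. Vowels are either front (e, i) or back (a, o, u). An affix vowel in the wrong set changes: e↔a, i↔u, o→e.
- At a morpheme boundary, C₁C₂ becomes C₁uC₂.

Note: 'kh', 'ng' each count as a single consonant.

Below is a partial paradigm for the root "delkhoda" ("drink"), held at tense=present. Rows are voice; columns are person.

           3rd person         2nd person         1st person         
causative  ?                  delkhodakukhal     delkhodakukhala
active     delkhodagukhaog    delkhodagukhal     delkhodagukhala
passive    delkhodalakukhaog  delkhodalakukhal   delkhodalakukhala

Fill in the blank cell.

Attach voice causative -k → delkhodak.
Attach tense present -kha → delkhodakkha.
Attach person 3rd person -og → delkhodakkhaog.
Vowel harmony: no change.
Apply epenthesis: delkhodakkhaog → delkhodakukhaog.

delkhodakukhaog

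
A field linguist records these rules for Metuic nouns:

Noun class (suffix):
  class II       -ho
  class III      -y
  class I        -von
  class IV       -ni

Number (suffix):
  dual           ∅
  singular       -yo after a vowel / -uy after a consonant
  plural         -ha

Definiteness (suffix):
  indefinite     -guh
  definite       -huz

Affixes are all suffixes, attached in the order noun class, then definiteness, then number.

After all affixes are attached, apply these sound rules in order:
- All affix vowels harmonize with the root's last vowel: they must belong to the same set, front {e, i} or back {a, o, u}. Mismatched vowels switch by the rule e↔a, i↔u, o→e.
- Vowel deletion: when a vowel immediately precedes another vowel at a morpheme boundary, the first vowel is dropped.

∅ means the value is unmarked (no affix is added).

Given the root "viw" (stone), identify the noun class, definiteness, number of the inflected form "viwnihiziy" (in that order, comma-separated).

class IV, definite, singular

Segment: viw-ni-huz-uy.
noun class: -ni → class IV.
definiteness: -huz → definite.
number: -yo/uy → singular.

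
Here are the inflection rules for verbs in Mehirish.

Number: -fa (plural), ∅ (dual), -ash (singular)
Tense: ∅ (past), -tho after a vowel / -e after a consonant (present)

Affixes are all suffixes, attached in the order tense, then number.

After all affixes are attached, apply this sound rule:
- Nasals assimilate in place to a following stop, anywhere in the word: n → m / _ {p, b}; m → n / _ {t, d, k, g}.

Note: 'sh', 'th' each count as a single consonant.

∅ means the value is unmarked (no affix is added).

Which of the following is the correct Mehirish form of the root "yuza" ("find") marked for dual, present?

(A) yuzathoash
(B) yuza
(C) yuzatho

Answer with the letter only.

Attach tense present -tho (after vowel 'a') → yuzatho.
number = dual: zero marking, form stays yuzatho.
Nasal assimilation: no change.
So the correct form is yuzatho, option (C).
(A) yuzathoash is wrong: it uses singular instead of dual for number.
(B) yuza is wrong: it uses past instead of present for tense.

C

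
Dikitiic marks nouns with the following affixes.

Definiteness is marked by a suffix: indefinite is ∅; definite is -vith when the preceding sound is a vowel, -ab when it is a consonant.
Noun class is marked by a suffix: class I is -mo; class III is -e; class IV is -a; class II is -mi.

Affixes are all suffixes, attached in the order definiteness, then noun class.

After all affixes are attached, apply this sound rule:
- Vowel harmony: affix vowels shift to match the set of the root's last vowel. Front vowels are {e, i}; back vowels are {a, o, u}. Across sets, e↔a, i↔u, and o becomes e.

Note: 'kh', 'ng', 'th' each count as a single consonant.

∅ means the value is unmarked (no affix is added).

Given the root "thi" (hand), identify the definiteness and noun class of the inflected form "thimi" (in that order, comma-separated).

Segment: thi-mi.
definiteness: ∅ → indefinite.
noun class: -mi → class II.

indefinite, class II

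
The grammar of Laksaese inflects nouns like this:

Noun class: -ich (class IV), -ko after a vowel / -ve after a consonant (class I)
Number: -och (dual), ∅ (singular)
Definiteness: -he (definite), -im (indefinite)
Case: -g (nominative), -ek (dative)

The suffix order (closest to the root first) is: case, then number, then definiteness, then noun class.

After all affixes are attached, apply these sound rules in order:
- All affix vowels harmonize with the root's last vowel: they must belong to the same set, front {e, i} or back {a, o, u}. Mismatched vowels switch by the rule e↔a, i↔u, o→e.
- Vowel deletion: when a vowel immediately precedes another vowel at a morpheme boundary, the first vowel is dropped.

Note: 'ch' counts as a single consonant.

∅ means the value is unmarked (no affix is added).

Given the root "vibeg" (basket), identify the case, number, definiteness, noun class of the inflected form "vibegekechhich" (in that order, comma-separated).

Segment: vibeg-ek-och-he-ich.
case: -ek → dative.
number: -och → dual.
definiteness: -he → definite.
noun class: -ich → class IV.

dative, dual, definite, class IV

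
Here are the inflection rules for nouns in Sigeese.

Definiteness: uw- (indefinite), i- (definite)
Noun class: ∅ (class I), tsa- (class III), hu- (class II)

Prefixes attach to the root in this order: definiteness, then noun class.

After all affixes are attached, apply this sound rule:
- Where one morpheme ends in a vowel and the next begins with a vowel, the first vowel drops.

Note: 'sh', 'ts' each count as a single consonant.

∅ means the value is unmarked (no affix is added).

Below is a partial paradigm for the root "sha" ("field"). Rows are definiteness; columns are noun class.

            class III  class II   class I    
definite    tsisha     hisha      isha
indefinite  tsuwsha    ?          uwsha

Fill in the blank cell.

huwsha

Attach definiteness indefinite uw- → uwsha.
Attach noun class class II hu- → huuwsha.
Apply vowel deletion: huuwsha → huwsha.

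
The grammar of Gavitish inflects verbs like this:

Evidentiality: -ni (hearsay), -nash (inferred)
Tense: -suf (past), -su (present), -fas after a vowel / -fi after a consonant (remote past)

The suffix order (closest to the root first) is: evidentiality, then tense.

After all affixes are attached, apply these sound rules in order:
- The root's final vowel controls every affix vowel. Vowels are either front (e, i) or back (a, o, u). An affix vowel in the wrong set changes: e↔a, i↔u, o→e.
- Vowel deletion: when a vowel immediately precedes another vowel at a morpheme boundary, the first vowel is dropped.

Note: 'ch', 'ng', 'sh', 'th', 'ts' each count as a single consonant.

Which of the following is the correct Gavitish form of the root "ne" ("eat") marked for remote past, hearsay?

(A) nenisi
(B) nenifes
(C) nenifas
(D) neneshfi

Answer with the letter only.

B

Attach evidentiality hearsay -ni → neni.
Attach tense remote past -fas (after vowel 'i') → nenifas.
Apply vowel harmony: nenifas → nenifes.
Vowel deletion: no change.
So the correct form is nenifes, option (B).
(D) neneshfi is wrong: it uses inferred instead of hearsay for evidentiality.
(C) nenifas is wrong: it fails to apply the sound rule(s).
(A) nenisi is wrong: it uses present instead of remote past for tense.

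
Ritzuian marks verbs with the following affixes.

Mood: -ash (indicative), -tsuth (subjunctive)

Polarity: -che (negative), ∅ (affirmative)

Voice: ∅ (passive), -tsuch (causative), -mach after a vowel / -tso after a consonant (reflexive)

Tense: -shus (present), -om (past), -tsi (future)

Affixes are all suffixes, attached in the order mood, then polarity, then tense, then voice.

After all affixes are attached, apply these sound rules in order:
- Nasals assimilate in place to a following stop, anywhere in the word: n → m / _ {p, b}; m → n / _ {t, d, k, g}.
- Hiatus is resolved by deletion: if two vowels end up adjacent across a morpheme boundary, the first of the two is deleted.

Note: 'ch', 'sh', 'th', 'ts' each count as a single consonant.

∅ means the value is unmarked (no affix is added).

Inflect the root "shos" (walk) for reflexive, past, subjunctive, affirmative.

Attach mood subjunctive -tsuth → shostsuth.
polarity = affirmative: zero marking, form stays shostsuth.
Attach tense past -om → shostsuthom.
Attach voice reflexive -tso (after consonant 'm') → shostsuthomtso.
Nasal assimilation: no change.
Vowel deletion: no change.

shostsuthomtso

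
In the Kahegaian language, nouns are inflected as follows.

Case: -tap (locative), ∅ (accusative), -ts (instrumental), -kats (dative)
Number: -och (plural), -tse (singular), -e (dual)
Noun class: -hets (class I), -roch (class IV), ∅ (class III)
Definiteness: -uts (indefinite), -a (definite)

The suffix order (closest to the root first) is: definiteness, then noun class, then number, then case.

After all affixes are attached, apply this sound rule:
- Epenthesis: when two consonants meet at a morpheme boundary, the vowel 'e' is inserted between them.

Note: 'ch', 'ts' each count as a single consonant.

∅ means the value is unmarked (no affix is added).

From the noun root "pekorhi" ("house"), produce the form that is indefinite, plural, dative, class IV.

Attach definiteness indefinite -uts → pekorhiuts.
Attach noun class class IV -roch → pekorhiutsroch.
Attach number plural -och → pekorhiutsrochoch.
Attach case dative -kats → pekorhiutsrochochkats.
Apply epenthesis: pekorhiutsrochochkats → pekorhiutserochochekats.

pekorhiutserochochekats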